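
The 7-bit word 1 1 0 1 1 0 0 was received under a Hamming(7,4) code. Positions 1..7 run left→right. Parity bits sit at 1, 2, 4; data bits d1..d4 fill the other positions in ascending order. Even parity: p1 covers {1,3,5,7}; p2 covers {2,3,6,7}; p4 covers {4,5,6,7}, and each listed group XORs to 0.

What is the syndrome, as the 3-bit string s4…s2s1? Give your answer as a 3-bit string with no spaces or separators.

s1 (pos 1,3,5,7): 1⊕0⊕1⊕0 = 0
s2 (pos 2,3,6,7): 1⊕0⊕0⊕0 = 1
s4 (pos 4,5,6,7): 1⊕1⊕0⊕0 = 0
Syndrome s4…s1 = 010 → error at position 2.

010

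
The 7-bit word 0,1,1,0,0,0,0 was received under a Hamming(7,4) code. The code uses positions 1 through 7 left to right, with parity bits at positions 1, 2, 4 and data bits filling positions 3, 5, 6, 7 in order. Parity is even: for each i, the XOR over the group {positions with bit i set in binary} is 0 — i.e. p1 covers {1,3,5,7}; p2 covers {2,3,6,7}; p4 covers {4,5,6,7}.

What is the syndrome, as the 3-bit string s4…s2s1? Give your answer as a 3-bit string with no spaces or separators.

s1 (pos 1,3,5,7): 0⊕1⊕0⊕0 = 1
s2 (pos 2,3,6,7): 1⊕1⊕0⊕0 = 0
s4 (pos 4,5,6,7): 0⊕0⊕0⊕0 = 0
Syndrome s4…s1 = 001 → error at position 1.

001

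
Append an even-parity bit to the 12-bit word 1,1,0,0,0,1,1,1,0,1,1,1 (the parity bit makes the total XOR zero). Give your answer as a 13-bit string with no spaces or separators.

XOR of the 12 data bits: 1⊕1⊕0⊕0⊕0⊕1⊕1⊕1⊕0⊕1⊕1⊕1 = 0
Parity bit = 0 (so all 13 bits XOR to 0).

1100011101110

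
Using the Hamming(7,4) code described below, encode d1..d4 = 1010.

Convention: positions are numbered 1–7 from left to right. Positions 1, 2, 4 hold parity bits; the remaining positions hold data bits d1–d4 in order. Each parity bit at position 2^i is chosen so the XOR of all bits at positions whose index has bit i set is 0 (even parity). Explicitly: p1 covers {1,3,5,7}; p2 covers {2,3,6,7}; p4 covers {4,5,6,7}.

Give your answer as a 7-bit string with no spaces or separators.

Place data at non-parity positions: p1 p2 1 p4 0 1 0
p1 (pos 1,3,5,7): XOR of data positions = 1⊕0⊕0 = 1
p2 (pos 2,3,6,7): XOR of data positions = 1⊕1⊕0 = 0
p4 (pos 4,5,6,7): XOR of data positions = 0⊕1⊕0 = 1
Codeword: 1011010

1011010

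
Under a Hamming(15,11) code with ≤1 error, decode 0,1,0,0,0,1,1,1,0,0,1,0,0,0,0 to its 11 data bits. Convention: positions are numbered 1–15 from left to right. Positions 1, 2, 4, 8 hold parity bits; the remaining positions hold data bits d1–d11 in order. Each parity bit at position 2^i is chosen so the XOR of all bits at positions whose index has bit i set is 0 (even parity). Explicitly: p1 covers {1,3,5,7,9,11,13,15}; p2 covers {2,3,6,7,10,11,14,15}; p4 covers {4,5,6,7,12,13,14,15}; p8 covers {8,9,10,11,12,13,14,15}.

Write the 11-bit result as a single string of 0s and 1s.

00110010000

s1 (pos 1,3,5,7,9,11,13,15): 0⊕0⊕0⊕1⊕0⊕1⊕0⊕0 = 0
s2 (pos 2,3,6,7,10,11,14,15): 1⊕0⊕1⊕1⊕0⊕1⊕0⊕0 = 0
s4 (pos 4,5,6,7,12,13,14,15): 0⊕0⊕1⊕1⊕0⊕0⊕0⊕0 = 0
s8 (pos 8,9,10,11,12,13,14,15): 1⊕0⊕0⊕1⊕0⊕0⊕0⊕0 = 0
Syndrome s8…s1 = 0000 → no error.
Read data bits from positions 3,5,6,7,9,10,11,12,13,14,15: 00110010000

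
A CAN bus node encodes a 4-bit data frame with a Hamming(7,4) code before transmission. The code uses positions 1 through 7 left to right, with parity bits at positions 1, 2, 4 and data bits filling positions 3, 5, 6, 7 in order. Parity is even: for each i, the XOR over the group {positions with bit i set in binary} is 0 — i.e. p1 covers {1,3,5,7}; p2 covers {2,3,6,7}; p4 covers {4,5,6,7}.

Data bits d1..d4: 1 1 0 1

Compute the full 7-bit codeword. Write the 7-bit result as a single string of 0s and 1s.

Place data at non-parity positions: p1 p2 1 p4 1 0 1
p1 (pos 1,3,5,7): XOR of data positions = 1⊕1⊕1 = 1
p2 (pos 2,3,6,7): XOR of data positions = 1⊕0⊕1 = 0
p4 (pos 4,5,6,7): XOR of data positions = 1⊕0⊕1 = 0
Codeword: 1010101

1010101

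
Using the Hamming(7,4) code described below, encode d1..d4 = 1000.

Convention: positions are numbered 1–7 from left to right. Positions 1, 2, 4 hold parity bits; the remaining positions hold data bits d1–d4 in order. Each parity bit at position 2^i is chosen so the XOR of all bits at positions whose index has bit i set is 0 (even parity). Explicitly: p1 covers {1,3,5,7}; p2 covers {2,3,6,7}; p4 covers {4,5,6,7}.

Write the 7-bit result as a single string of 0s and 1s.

Place data at non-parity positions: p1 p2 1 p4 0 0 0
p1 (pos 1,3,5,7): XOR of data positions = 1⊕0⊕0 = 1
p2 (pos 2,3,6,7): XOR of data positions = 1⊕0⊕0 = 1
p4 (pos 4,5,6,7): XOR of data positions = 0⊕0⊕0 = 0
Codeword: 1110000

1110000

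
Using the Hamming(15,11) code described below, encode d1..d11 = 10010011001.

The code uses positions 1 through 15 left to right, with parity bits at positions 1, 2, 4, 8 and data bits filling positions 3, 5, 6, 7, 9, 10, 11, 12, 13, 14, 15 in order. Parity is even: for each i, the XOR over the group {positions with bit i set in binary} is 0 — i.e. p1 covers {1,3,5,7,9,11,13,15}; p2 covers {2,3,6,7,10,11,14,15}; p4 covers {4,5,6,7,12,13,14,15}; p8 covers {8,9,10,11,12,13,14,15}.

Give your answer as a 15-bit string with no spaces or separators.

001100110011001

Place data at non-parity positions: p1 p2 1 p4 0 0 1 p8 0 0 1 1 0 0 1
p1 (pos 1,3,5,7,9,11,13,15): XOR of data positions = 1⊕0⊕1⊕0⊕1⊕0⊕1 = 0
p2 (pos 2,3,6,7,10,11,14,15): XOR of data positions = 1⊕0⊕1⊕0⊕1⊕0⊕1 = 0
p4 (pos 4,5,6,7,12,13,14,15): XOR of data positions = 0⊕0⊕1⊕1⊕0⊕0⊕1 = 1
p8 (pos 8,9,10,11,12,13,14,15): XOR of data positions = 0⊕0⊕1⊕1⊕0⊕0⊕1 = 1
Codeword: 001100110011001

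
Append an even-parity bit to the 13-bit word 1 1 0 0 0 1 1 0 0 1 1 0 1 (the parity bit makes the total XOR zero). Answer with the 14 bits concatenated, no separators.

11000110011011

XOR of the 13 data bits: 1⊕1⊕0⊕0⊕0⊕1⊕1⊕0⊕0⊕1⊕1⊕0⊕1 = 1
Parity bit = 1 (so all 14 bits XOR to 0).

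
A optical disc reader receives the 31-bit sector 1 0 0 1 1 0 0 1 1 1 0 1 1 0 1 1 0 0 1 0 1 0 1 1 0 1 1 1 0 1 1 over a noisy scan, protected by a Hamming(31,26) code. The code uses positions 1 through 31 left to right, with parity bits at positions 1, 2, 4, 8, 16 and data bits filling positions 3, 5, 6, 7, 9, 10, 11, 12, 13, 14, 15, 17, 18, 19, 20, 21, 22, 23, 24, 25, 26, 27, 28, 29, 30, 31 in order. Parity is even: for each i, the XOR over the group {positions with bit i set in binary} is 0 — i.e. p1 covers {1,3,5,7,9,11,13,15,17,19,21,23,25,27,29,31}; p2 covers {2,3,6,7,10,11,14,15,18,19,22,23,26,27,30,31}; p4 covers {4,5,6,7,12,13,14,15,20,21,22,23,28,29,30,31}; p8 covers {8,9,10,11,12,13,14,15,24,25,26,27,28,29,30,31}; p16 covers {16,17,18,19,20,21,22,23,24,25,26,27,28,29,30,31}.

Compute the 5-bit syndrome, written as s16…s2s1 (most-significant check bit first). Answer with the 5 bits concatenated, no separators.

00000

s1 (pos 1,3,5,7,9,11,13,15,17,19,21,23,25,27,29,31): 1⊕0⊕1⊕0⊕1⊕0⊕1⊕1⊕0⊕1⊕1⊕1⊕0⊕1⊕0⊕1 = 0
s2 (pos 2,3,6,7,10,11,14,15,18,19,22,23,26,27,30,31): 0⊕0⊕0⊕0⊕1⊕0⊕0⊕1⊕0⊕1⊕0⊕1⊕1⊕1⊕1⊕1 = 0
s4 (pos 4,5,6,7,12,13,14,15,20,21,22,23,28,29,30,31): 1⊕1⊕0⊕0⊕1⊕1⊕0⊕1⊕0⊕1⊕0⊕1⊕1⊕0⊕1⊕1 = 0
s8 (pos 8,9,10,11,12,13,14,15,24,25,26,27,28,29,30,31): 1⊕1⊕1⊕0⊕1⊕1⊕0⊕1⊕1⊕0⊕1⊕1⊕1⊕0⊕1⊕1 = 0
s16 (pos 16,17,18,19,20,21,22,23,24,25,26,27,28,29,30,31): 1⊕0⊕0⊕1⊕0⊕1⊕0⊕1⊕1⊕0⊕1⊕1⊕1⊕0⊕1⊕1 = 0
Syndrome s16…s1 = 00000 → no error.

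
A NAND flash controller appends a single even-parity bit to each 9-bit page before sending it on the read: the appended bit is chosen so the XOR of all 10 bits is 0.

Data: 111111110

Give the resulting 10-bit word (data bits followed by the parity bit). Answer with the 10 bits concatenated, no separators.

XOR of the 9 data bits: 1⊕1⊕1⊕1⊕1⊕1⊕1⊕1⊕0 = 0
Parity bit = 0 (so all 10 bits XOR to 0).

1111111100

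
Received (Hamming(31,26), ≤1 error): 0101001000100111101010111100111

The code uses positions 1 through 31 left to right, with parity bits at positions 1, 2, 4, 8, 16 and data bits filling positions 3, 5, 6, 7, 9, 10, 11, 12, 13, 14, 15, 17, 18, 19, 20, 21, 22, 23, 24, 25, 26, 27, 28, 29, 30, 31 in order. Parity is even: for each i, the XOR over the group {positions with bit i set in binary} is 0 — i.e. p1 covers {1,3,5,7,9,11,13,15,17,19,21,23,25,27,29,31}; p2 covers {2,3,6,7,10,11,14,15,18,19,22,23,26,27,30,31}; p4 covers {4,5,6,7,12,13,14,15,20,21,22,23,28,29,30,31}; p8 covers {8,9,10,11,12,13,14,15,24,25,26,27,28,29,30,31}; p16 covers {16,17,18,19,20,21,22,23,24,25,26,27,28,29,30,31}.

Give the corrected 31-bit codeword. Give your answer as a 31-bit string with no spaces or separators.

0101001000100111101010111101111

s1 (pos 1,3,5,7,9,11,13,15,17,19,21,23,25,27,29,31): 0⊕0⊕0⊕1⊕0⊕1⊕0⊕1⊕1⊕1⊕1⊕1⊕1⊕0⊕1⊕1 = 0
s2 (pos 2,3,6,7,10,11,14,15,18,19,22,23,26,27,30,31): 1⊕0⊕0⊕1⊕0⊕1⊕1⊕1⊕0⊕1⊕0⊕1⊕1⊕0⊕1⊕1 = 0
s4 (pos 4,5,6,7,12,13,14,15,20,21,22,23,28,29,30,31): 1⊕0⊕0⊕1⊕0⊕0⊕1⊕1⊕0⊕1⊕0⊕1⊕0⊕1⊕1⊕1 = 1
s8 (pos 8,9,10,11,12,13,14,15,24,25,26,27,28,29,30,31): 0⊕0⊕0⊕1⊕0⊕0⊕1⊕1⊕1⊕1⊕1⊕0⊕0⊕1⊕1⊕1 = 1
s16 (pos 16,17,18,19,20,21,22,23,24,25,26,27,28,29,30,31): 1⊕1⊕0⊕1⊕0⊕1⊕0⊕1⊕1⊕1⊕1⊕0⊕0⊕1⊕1⊕1 = 1
Syndrome s16…s1 = 11100 → error at position 28.
Flip position 28: 0101001000100111101010111100111 → 0101001000100111101010111101111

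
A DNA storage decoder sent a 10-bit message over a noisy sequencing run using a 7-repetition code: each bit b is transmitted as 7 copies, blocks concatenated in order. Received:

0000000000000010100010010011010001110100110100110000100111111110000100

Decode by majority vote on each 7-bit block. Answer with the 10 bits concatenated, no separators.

Block 1 (0000000): 0 ones → 0
Block 2 (0000000): 0 ones → 0
Block 3 (1010001): 3 ones → 0
Block 4 (0010011): 3 ones → 0
Block 5 (0100011): 3 ones → 0
Block 6 (1010011): 4 ones → 1
Block 7 (0100110): 3 ones → 0
Block 8 (0001001): 2 ones → 0
Block 9 (1111111): 7 ones → 1
Block 10 (0000100): 1 one → 0

0000010010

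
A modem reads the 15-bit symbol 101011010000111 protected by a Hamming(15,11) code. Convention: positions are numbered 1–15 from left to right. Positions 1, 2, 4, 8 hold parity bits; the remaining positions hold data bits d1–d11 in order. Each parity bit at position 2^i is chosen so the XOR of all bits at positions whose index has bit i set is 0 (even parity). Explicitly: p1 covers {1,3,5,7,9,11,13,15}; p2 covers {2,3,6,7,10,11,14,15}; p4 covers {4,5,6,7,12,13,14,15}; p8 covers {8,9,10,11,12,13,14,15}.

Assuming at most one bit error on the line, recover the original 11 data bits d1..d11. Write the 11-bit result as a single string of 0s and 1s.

10100000111

s1 (pos 1,3,5,7,9,11,13,15): 1⊕1⊕1⊕0⊕0⊕0⊕1⊕1 = 1
s2 (pos 2,3,6,7,10,11,14,15): 0⊕1⊕1⊕0⊕0⊕0⊕1⊕1 = 0
s4 (pos 4,5,6,7,12,13,14,15): 0⊕1⊕1⊕0⊕0⊕1⊕1⊕1 = 1
s8 (pos 8,9,10,11,12,13,14,15): 1⊕0⊕0⊕0⊕0⊕1⊕1⊕1 = 0
Syndrome s8…s1 = 0101 → error at position 5.
Flip position 5: 101011010000111 → 101001010000111
Read data bits from positions 3,5,6,7,9,10,11,12,13,14,15: 10100000111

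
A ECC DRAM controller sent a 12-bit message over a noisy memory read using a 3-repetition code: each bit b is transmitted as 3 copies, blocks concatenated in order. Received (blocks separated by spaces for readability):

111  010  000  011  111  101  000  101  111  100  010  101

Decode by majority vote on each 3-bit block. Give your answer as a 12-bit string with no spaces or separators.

Block 1 (111): 3 ones → 1
Block 2 (010): 1 one → 0
Block 3 (000): 0 ones → 0
Block 4 (011): 2 ones → 1
Block 5 (111): 3 ones → 1
Block 6 (101): 2 ones → 1
Block 7 (000): 0 ones → 0
Block 8 (101): 2 ones → 1
Block 9 (111): 3 ones → 1
Block 10 (100): 1 one → 0
Block 11 (010): 1 one → 0
Block 12 (101): 2 ones → 1

100111011001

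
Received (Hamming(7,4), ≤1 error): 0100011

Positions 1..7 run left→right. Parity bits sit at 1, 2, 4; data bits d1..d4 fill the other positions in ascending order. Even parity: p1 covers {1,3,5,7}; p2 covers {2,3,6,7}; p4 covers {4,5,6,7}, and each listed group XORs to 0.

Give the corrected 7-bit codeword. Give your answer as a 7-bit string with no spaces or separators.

0110011

s1 (pos 1,3,5,7): 0⊕0⊕0⊕1 = 1
s2 (pos 2,3,6,7): 1⊕0⊕1⊕1 = 1
s4 (pos 4,5,6,7): 0⊕0⊕1⊕1 = 0
Syndrome s4…s1 = 011 → error at position 3.
Flip position 3: 0100011 → 0110011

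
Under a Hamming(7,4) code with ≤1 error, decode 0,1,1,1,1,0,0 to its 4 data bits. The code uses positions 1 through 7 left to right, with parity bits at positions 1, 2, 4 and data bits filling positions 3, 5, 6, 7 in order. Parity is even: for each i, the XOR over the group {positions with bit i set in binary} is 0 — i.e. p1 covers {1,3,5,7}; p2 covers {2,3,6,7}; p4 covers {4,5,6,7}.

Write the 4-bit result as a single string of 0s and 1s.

1100

s1 (pos 1,3,5,7): 0⊕1⊕1⊕0 = 0
s2 (pos 2,3,6,7): 1⊕1⊕0⊕0 = 0
s4 (pos 4,5,6,7): 1⊕1⊕0⊕0 = 0
Syndrome s4…s1 = 000 → no error.
Read data bits from positions 3,5,6,7: 1100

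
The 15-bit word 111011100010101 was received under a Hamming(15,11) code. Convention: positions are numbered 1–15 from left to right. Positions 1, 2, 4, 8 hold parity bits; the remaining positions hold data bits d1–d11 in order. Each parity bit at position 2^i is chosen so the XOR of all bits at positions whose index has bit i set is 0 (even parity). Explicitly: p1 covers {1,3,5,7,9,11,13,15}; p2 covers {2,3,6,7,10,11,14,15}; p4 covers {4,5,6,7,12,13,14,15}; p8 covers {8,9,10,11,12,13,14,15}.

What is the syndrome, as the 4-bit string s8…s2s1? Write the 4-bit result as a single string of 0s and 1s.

s1 (pos 1,3,5,7,9,11,13,15): 1⊕1⊕1⊕1⊕0⊕1⊕1⊕1 = 1
s2 (pos 2,3,6,7,10,11,14,15): 1⊕1⊕1⊕1⊕0⊕1⊕0⊕1 = 0
s4 (pos 4,5,6,7,12,13,14,15): 0⊕1⊕1⊕1⊕0⊕1⊕0⊕1 = 1
s8 (pos 8,9,10,11,12,13,14,15): 0⊕0⊕0⊕1⊕0⊕1⊕0⊕1 = 1
Syndrome s8…s1 = 1101 → error at position 13.

1101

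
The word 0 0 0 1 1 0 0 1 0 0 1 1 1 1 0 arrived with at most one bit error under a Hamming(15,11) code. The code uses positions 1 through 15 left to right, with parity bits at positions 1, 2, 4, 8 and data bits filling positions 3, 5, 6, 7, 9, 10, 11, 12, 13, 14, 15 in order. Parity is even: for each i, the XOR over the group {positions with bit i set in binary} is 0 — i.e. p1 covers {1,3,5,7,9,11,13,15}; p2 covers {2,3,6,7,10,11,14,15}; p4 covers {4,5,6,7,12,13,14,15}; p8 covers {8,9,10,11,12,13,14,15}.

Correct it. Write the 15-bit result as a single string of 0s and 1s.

000110010011010

s1 (pos 1,3,5,7,9,11,13,15): 0⊕0⊕1⊕0⊕0⊕1⊕1⊕0 = 1
s2 (pos 2,3,6,7,10,11,14,15): 0⊕0⊕0⊕0⊕0⊕1⊕1⊕0 = 0
s4 (pos 4,5,6,7,12,13,14,15): 1⊕1⊕0⊕0⊕1⊕1⊕1⊕0 = 1
s8 (pos 8,9,10,11,12,13,14,15): 1⊕0⊕0⊕1⊕1⊕1⊕1⊕0 = 1
Syndrome s8…s1 = 1101 → error at position 13.
Flip position 13: 000110010011110 → 000110010011010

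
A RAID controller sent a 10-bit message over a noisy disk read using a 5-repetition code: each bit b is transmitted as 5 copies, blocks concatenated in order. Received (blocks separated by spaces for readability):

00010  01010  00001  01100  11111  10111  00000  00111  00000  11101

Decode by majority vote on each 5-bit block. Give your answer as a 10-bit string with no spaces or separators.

0000110101

Block 1 (00010): 1 one → 0
Block 2 (01010): 2 ones → 0
Block 3 (00001): 1 one → 0
Block 4 (01100): 2 ones → 0
Block 5 (11111): 5 ones → 1
Block 6 (10111): 4 ones → 1
Block 7 (00000): 0 ones → 0
Block 8 (00111): 3 ones → 1
Block 9 (00000): 0 ones → 0
Block 10 (11101): 4 ones → 1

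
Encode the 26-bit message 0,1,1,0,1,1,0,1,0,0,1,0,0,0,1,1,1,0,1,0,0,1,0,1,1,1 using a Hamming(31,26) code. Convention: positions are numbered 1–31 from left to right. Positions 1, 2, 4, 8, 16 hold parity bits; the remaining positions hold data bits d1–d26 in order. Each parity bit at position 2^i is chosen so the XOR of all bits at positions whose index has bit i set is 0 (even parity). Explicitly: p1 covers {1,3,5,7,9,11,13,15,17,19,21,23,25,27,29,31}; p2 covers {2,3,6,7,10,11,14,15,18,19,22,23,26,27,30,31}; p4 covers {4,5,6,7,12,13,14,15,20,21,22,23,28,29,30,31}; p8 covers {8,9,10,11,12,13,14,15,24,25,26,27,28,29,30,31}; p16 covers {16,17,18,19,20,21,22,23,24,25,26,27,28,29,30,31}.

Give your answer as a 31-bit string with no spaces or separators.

1100110111010010000111010010111

Place data at non-parity positions: p1 p2 0 p4 1 1 0 p8 1 1 0 1 0 0 1 p16 0 0 0 1 1 1 0 1 0 0 1 0 1 1 1
p1 (pos 1,3,5,7,9,11,13,15,17,19,21,23,25,27,29,31): XOR of data positions = 0⊕1⊕0⊕1⊕0⊕0⊕1⊕0⊕0⊕1⊕0⊕0⊕1⊕1⊕1 = 1
p2 (pos 2,3,6,7,10,11,14,15,18,19,22,23,26,27,30,31): XOR of data positions = 0⊕1⊕0⊕1⊕0⊕0⊕1⊕0⊕0⊕1⊕0⊕0⊕1⊕1⊕1 = 1
p4 (pos 4,5,6,7,12,13,14,15,20,21,22,23,28,29,30,31): XOR of data positions = 1⊕1⊕0⊕1⊕0⊕0⊕1⊕1⊕1⊕1⊕0⊕0⊕1⊕1⊕1 = 0
p8 (pos 8,9,10,11,12,13,14,15,24,25,26,27,28,29,30,31): XOR of data positions = 1⊕1⊕0⊕1⊕0⊕0⊕1⊕1⊕0⊕0⊕1⊕0⊕1⊕1⊕1 = 1
p16 (pos 16,17,18,19,20,21,22,23,24,25,26,27,28,29,30,31): XOR of data positions = 0⊕0⊕0⊕1⊕1⊕1⊕0⊕1⊕0⊕0⊕1⊕0⊕1⊕1⊕1 = 0
Codeword: 1100110111010010000111010010111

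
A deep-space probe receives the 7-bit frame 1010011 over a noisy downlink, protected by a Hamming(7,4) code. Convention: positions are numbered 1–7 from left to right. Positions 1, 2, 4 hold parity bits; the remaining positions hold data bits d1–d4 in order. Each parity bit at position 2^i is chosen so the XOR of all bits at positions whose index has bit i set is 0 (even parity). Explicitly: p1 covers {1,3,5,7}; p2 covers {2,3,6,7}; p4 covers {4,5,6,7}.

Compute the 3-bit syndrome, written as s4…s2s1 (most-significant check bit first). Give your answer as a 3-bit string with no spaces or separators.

011

s1 (pos 1,3,5,7): 1⊕1⊕0⊕1 = 1
s2 (pos 2,3,6,7): 0⊕1⊕1⊕1 = 1
s4 (pos 4,5,6,7): 0⊕0⊕1⊕1 = 0
Syndrome s4…s1 = 011 → error at position 3.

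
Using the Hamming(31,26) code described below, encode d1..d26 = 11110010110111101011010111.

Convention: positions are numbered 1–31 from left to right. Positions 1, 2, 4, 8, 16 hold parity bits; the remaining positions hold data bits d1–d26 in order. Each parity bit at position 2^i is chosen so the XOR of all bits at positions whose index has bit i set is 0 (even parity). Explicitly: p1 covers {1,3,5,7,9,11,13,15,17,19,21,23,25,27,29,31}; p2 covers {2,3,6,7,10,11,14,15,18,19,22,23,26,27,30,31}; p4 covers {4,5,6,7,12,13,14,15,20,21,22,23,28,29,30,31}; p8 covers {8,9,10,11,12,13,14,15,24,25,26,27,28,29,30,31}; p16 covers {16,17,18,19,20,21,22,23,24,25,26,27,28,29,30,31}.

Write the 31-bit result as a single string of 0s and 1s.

1110111100101101111101011010111

Place data at non-parity positions: p1 p2 1 p4 1 1 1 p8 0 0 1 0 1 1 0 p16 1 1 1 1 0 1 0 1 1 0 1 0 1 1 1
p1 (pos 1,3,5,7,9,11,13,15,17,19,21,23,25,27,29,31): XOR of data positions = 1⊕1⊕1⊕0⊕1⊕1⊕0⊕1⊕1⊕0⊕0⊕1⊕1⊕1⊕1 = 1
p2 (pos 2,3,6,7,10,11,14,15,18,19,22,23,26,27,30,31): XOR of data positions = 1⊕1⊕1⊕0⊕1⊕1⊕0⊕1⊕1⊕1⊕0⊕0⊕1⊕1⊕1 = 1
p4 (pos 4,5,6,7,12,13,14,15,20,21,22,23,28,29,30,31): XOR of data positions = 1⊕1⊕1⊕0⊕1⊕1⊕0⊕1⊕0⊕1⊕0⊕0⊕1⊕1⊕1 = 0
p8 (pos 8,9,10,11,12,13,14,15,24,25,26,27,28,29,30,31): XOR of data positions = 0⊕0⊕1⊕0⊕1⊕1⊕0⊕1⊕1⊕0⊕1⊕0⊕1⊕1⊕1 = 1
p16 (pos 16,17,18,19,20,21,22,23,24,25,26,27,28,29,30,31): XOR of data positions = 1⊕1⊕1⊕1⊕0⊕1⊕0⊕1⊕1⊕0⊕1⊕0⊕1⊕1⊕1 = 1
Codeword: 1110111100101101111101011010111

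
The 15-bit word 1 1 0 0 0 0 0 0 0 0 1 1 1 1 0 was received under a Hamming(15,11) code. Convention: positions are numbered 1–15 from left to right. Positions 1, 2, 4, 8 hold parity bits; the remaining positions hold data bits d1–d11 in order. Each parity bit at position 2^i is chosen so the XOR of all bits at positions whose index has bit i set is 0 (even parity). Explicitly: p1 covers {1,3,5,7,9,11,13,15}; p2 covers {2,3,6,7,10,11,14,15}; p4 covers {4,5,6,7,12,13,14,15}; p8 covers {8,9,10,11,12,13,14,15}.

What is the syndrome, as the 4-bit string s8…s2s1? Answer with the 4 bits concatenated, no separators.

s1 (pos 1,3,5,7,9,11,13,15): 1⊕0⊕0⊕0⊕0⊕1⊕1⊕0 = 1
s2 (pos 2,3,6,7,10,11,14,15): 1⊕0⊕0⊕0⊕0⊕1⊕1⊕0 = 1
s4 (pos 4,5,6,7,12,13,14,15): 0⊕0⊕0⊕0⊕1⊕1⊕1⊕0 = 1
s8 (pos 8,9,10,11,12,13,14,15): 0⊕0⊕0⊕1⊕1⊕1⊕1⊕0 = 0
Syndrome s8…s1 = 0111 → error at position 7.

0111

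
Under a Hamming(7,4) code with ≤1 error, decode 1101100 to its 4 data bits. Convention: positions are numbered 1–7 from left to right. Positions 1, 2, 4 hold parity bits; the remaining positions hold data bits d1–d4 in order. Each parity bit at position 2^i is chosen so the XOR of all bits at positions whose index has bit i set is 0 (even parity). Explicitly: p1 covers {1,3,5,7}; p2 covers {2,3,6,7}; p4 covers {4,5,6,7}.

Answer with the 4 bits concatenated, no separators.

s1 (pos 1,3,5,7): 1⊕0⊕1⊕0 = 0
s2 (pos 2,3,6,7): 1⊕0⊕0⊕0 = 1
s4 (pos 4,5,6,7): 1⊕1⊕0⊕0 = 0
Syndrome s4…s1 = 010 → error at position 2.
Flip position 2: 1101100 → 1001100
Read data bits from positions 3,5,6,7: 0100

0100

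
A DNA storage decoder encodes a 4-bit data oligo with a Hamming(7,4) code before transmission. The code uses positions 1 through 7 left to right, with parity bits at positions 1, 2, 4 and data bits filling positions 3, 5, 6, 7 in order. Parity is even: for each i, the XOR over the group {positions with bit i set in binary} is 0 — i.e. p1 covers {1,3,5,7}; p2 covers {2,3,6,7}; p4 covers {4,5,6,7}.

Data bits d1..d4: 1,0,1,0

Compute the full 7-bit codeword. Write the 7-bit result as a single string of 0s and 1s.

1011010

Place data at non-parity positions: p1 p2 1 p4 0 1 0
p1 (pos 1,3,5,7): XOR of data positions = 1⊕0⊕0 = 1
p2 (pos 2,3,6,7): XOR of data positions = 1⊕1⊕0 = 0
p4 (pos 4,5,6,7): XOR of data positions = 0⊕1⊕0 = 1
Codeword: 1011010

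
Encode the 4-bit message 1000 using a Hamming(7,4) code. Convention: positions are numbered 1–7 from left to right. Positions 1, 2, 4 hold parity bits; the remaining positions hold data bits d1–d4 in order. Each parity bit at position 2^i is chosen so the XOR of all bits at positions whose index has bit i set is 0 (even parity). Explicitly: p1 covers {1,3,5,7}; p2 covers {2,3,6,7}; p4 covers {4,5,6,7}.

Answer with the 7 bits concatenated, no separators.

Place data at non-parity positions: p1 p2 1 p4 0 0 0
p1 (pos 1,3,5,7): XOR of data positions = 1⊕0⊕0 = 1
p2 (pos 2,3,6,7): XOR of data positions = 1⊕0⊕0 = 1
p4 (pos 4,5,6,7): XOR of data positions = 0⊕0⊕0 = 0
Codeword: 1110000

1110000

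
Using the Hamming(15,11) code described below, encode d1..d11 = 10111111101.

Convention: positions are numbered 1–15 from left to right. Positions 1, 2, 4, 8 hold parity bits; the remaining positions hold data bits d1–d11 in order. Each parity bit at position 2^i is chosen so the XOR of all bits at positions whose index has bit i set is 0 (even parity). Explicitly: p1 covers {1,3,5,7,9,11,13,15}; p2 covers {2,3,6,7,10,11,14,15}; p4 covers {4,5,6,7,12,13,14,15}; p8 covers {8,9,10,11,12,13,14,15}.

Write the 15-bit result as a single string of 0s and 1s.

Place data at non-parity positions: p1 p2 1 p4 0 1 1 p8 1 1 1 1 1 0 1
p1 (pos 1,3,5,7,9,11,13,15): XOR of data positions = 1⊕0⊕1⊕1⊕1⊕1⊕1 = 0
p2 (pos 2,3,6,7,10,11,14,15): XOR of data positions = 1⊕1⊕1⊕1⊕1⊕0⊕1 = 0
p4 (pos 4,5,6,7,12,13,14,15): XOR of data positions = 0⊕1⊕1⊕1⊕1⊕0⊕1 = 1
p8 (pos 8,9,10,11,12,13,14,15): XOR of data positions = 1⊕1⊕1⊕1⊕1⊕0⊕1 = 0
Codeword: 001101101111101

001101101111101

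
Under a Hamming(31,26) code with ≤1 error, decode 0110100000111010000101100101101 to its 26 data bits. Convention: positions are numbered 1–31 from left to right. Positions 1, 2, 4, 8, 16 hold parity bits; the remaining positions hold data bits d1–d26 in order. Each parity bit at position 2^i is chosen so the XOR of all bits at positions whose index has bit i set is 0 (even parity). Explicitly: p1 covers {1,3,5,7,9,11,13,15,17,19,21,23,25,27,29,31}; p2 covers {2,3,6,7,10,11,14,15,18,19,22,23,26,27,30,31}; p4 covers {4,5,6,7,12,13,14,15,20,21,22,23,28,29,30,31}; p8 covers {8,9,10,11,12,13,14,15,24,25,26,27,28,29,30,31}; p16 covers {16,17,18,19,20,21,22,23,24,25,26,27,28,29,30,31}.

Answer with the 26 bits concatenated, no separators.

11000011101000101100101101

s1 (pos 1,3,5,7,9,11,13,15,17,19,21,23,25,27,29,31): 0⊕1⊕1⊕0⊕0⊕1⊕1⊕1⊕0⊕0⊕0⊕1⊕0⊕0⊕1⊕1 = 0
s2 (pos 2,3,6,7,10,11,14,15,18,19,22,23,26,27,30,31): 1⊕1⊕0⊕0⊕0⊕1⊕0⊕1⊕0⊕0⊕1⊕1⊕1⊕0⊕0⊕1 = 0
s4 (pos 4,5,6,7,12,13,14,15,20,21,22,23,28,29,30,31): 0⊕1⊕0⊕0⊕1⊕1⊕0⊕1⊕1⊕0⊕1⊕1⊕1⊕1⊕0⊕1 = 0
s8 (pos 8,9,10,11,12,13,14,15,24,25,26,27,28,29,30,31): 0⊕0⊕0⊕1⊕1⊕1⊕0⊕1⊕0⊕0⊕1⊕0⊕1⊕1⊕0⊕1 = 0
s16 (pos 16,17,18,19,20,21,22,23,24,25,26,27,28,29,30,31): 0⊕0⊕0⊕0⊕1⊕0⊕1⊕1⊕0⊕0⊕1⊕0⊕1⊕1⊕0⊕1 = 1
Syndrome s16…s1 = 10000 → error at position 16.
Flip position 16: 0110100000111010000101100101101 → 0110100000111011000101100101101
Read data bits from positions 3,5,6,7,9,10,11,12,13,14,15,17,18,19,20,21,22,23,24,25,26,27,28,29,30,31: 11000011101000101100101101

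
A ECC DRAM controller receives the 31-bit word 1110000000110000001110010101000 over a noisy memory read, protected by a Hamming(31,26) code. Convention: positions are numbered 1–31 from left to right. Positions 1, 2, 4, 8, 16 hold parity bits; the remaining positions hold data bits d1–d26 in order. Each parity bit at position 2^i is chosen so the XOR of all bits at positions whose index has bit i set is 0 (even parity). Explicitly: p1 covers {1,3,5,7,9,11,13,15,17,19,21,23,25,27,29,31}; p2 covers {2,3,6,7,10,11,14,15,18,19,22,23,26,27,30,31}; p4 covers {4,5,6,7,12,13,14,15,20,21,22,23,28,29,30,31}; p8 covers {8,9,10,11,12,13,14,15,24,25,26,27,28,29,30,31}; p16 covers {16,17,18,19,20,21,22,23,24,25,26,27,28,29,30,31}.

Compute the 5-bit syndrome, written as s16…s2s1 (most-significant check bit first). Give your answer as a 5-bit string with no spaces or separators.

s1 (pos 1,3,5,7,9,11,13,15,17,19,21,23,25,27,29,31): 1⊕1⊕0⊕0⊕0⊕1⊕0⊕0⊕0⊕1⊕1⊕0⊕0⊕0⊕0⊕0 = 1
s2 (pos 2,3,6,7,10,11,14,15,18,19,22,23,26,27,30,31): 1⊕1⊕0⊕0⊕0⊕1⊕0⊕0⊕0⊕1⊕0⊕0⊕1⊕0⊕0⊕0 = 1
s4 (pos 4,5,6,7,12,13,14,15,20,21,22,23,28,29,30,31): 0⊕0⊕0⊕0⊕1⊕0⊕0⊕0⊕1⊕1⊕0⊕0⊕1⊕0⊕0⊕0 = 0
s8 (pos 8,9,10,11,12,13,14,15,24,25,26,27,28,29,30,31): 0⊕0⊕0⊕1⊕1⊕0⊕0⊕0⊕1⊕0⊕1⊕0⊕1⊕0⊕0⊕0 = 1
s16 (pos 16,17,18,19,20,21,22,23,24,25,26,27,28,29,30,31): 0⊕0⊕0⊕1⊕1⊕1⊕0⊕0⊕1⊕0⊕1⊕0⊕1⊕0⊕0⊕0 = 0
Syndrome s16…s1 = 01011 → error at position 11.

01011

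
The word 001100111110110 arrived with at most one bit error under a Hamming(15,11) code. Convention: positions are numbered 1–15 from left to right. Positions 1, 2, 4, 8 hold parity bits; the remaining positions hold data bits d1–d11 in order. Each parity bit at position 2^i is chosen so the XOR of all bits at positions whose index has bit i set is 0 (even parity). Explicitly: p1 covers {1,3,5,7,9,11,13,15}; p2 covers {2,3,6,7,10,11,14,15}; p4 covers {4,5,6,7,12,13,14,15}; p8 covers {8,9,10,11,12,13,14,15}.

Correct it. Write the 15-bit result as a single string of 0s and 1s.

s1 (pos 1,3,5,7,9,11,13,15): 0⊕1⊕0⊕1⊕1⊕1⊕1⊕0 = 1
s2 (pos 2,3,6,7,10,11,14,15): 0⊕1⊕0⊕1⊕1⊕1⊕1⊕0 = 1
s4 (pos 4,5,6,7,12,13,14,15): 1⊕0⊕0⊕1⊕0⊕1⊕1⊕0 = 0
s8 (pos 8,9,10,11,12,13,14,15): 1⊕1⊕1⊕1⊕0⊕1⊕1⊕0 = 0
Syndrome s8…s1 = 0011 → error at position 3.
Flip position 3: 001100111110110 → 000100111110110

000100111110110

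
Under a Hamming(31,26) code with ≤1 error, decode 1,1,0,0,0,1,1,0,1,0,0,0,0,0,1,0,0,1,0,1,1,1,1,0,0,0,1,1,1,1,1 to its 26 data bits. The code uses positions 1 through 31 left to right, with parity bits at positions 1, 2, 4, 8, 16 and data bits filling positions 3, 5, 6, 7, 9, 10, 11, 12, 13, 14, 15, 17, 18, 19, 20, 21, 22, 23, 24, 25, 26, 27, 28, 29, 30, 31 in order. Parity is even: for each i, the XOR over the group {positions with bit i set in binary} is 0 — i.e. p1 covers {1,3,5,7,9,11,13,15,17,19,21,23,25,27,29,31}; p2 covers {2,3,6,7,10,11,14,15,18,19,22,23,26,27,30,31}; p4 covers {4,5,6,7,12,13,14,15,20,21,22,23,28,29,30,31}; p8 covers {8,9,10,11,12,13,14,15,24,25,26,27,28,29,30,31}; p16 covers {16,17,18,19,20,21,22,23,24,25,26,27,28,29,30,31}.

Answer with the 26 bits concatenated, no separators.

s1 (pos 1,3,5,7,9,11,13,15,17,19,21,23,25,27,29,31): 1⊕0⊕0⊕1⊕1⊕0⊕0⊕1⊕0⊕0⊕1⊕1⊕0⊕1⊕1⊕1 = 1
s2 (pos 2,3,6,7,10,11,14,15,18,19,22,23,26,27,30,31): 1⊕0⊕1⊕1⊕0⊕0⊕0⊕1⊕1⊕0⊕1⊕1⊕0⊕1⊕1⊕1 = 0
s4 (pos 4,5,6,7,12,13,14,15,20,21,22,23,28,29,30,31): 0⊕0⊕1⊕1⊕0⊕0⊕0⊕1⊕1⊕1⊕1⊕1⊕1⊕1⊕1⊕1 = 1
s8 (pos 8,9,10,11,12,13,14,15,24,25,26,27,28,29,30,31): 0⊕1⊕0⊕0⊕0⊕0⊕0⊕1⊕0⊕0⊕0⊕1⊕1⊕1⊕1⊕1 = 1
s16 (pos 16,17,18,19,20,21,22,23,24,25,26,27,28,29,30,31): 0⊕0⊕1⊕0⊕1⊕1⊕1⊕1⊕0⊕0⊕0⊕1⊕1⊕1⊕1⊕1 = 0
Syndrome s16…s1 = 01101 → error at position 13.
Flip position 13: 1100011010000010010111100011111 → 1100011010001010010111100011111
Read data bits from positions 3,5,6,7,9,10,11,12,13,14,15,17,18,19,20,21,22,23,24,25,26,27,28,29,30,31: 00111000101010111100011111

00111000101010111100011111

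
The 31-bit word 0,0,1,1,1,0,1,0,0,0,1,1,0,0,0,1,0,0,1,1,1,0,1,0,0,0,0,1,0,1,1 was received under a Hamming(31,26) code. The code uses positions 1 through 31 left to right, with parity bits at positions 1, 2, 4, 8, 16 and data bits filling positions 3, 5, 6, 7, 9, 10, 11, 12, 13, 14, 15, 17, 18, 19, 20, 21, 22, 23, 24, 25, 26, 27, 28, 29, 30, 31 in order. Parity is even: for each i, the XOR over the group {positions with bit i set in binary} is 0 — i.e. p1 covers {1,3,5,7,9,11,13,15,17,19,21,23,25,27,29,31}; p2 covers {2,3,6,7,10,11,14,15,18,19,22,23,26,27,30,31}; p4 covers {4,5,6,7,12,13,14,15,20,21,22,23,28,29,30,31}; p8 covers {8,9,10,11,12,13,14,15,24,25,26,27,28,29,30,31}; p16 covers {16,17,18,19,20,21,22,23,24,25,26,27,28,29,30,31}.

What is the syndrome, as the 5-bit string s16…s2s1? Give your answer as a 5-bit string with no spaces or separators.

s1 (pos 1,3,5,7,9,11,13,15,17,19,21,23,25,27,29,31): 0⊕1⊕1⊕1⊕0⊕1⊕0⊕0⊕0⊕1⊕1⊕1⊕0⊕0⊕0⊕1 = 0
s2 (pos 2,3,6,7,10,11,14,15,18,19,22,23,26,27,30,31): 0⊕1⊕0⊕1⊕0⊕1⊕0⊕0⊕0⊕1⊕0⊕1⊕0⊕0⊕1⊕1 = 1
s4 (pos 4,5,6,7,12,13,14,15,20,21,22,23,28,29,30,31): 1⊕1⊕0⊕1⊕1⊕0⊕0⊕0⊕1⊕1⊕0⊕1⊕1⊕0⊕1⊕1 = 0
s8 (pos 8,9,10,11,12,13,14,15,24,25,26,27,28,29,30,31): 0⊕0⊕0⊕1⊕1⊕0⊕0⊕0⊕0⊕0⊕0⊕0⊕1⊕0⊕1⊕1 = 1
s16 (pos 16,17,18,19,20,21,22,23,24,25,26,27,28,29,30,31): 1⊕0⊕0⊕1⊕1⊕1⊕0⊕1⊕0⊕0⊕0⊕0⊕1⊕0⊕1⊕1 = 0
Syndrome s16…s1 = 01010 → error at position 10.

01010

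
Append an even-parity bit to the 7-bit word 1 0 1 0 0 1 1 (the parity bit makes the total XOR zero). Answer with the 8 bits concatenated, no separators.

10100110

XOR of the 7 data bits: 1⊕0⊕1⊕0⊕0⊕1⊕1 = 0
Parity bit = 0 (so all 8 bits XOR to 0).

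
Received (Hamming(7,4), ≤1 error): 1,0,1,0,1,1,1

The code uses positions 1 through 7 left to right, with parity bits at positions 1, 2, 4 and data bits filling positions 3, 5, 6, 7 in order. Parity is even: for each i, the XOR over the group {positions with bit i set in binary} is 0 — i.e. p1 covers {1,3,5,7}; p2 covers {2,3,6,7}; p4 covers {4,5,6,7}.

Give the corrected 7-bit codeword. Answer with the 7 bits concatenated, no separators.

1010101

s1 (pos 1,3,5,7): 1⊕1⊕1⊕1 = 0
s2 (pos 2,3,6,7): 0⊕1⊕1⊕1 = 1
s4 (pos 4,5,6,7): 0⊕1⊕1⊕1 = 1
Syndrome s4…s1 = 110 → error at position 6.
Flip position 6: 1010111 → 1010101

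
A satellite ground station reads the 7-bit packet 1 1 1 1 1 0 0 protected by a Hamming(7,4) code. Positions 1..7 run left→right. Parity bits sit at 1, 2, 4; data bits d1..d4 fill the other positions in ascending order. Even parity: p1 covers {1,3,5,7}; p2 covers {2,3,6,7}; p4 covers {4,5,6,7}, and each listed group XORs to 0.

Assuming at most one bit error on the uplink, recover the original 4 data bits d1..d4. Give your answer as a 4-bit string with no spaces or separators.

s1 (pos 1,3,5,7): 1⊕1⊕1⊕0 = 1
s2 (pos 2,3,6,7): 1⊕1⊕0⊕0 = 0
s4 (pos 4,5,6,7): 1⊕1⊕0⊕0 = 0
Syndrome s4…s1 = 001 → error at position 1.
Flip position 1: 1111100 → 0111100
Read data bits from positions 3,5,6,7: 1100

1100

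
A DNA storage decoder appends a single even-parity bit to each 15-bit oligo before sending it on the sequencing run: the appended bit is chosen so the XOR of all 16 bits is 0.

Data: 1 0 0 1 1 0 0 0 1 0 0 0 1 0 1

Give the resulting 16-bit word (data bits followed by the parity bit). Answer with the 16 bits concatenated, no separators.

1001100010001010

XOR of the 15 data bits: 1⊕0⊕0⊕1⊕1⊕0⊕0⊕0⊕1⊕0⊕0⊕0⊕1⊕0⊕1 = 0
Parity bit = 0 (so all 16 bits XOR to 0).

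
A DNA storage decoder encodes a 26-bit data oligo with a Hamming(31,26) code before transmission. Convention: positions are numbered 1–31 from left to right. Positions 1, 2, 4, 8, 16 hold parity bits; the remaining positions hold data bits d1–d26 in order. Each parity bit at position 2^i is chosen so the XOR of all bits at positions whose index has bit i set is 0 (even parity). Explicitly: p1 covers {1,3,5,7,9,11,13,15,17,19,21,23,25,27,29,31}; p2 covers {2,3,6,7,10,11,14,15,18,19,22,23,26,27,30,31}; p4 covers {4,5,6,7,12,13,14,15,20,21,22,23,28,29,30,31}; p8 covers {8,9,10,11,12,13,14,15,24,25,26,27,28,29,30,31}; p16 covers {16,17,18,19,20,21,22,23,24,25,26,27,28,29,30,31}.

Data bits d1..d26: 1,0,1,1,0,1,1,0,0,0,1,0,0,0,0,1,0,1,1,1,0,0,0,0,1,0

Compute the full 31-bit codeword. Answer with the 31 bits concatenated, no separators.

1010011001100011000010111000010

Place data at non-parity positions: p1 p2 1 p4 0 1 1 p8 0 1 1 0 0 0 1 p16 0 0 0 0 1 0 1 1 1 0 0 0 0 1 0
p1 (pos 1,3,5,7,9,11,13,15,17,19,21,23,25,27,29,31): XOR of data positions = 1⊕0⊕1⊕0⊕1⊕0⊕1⊕0⊕0⊕1⊕1⊕1⊕0⊕0⊕0 = 1
p2 (pos 2,3,6,7,10,11,14,15,18,19,22,23,26,27,30,31): XOR of data positions = 1⊕1⊕1⊕1⊕1⊕0⊕1⊕0⊕0⊕0⊕1⊕0⊕0⊕1⊕0 = 0
p4 (pos 4,5,6,7,12,13,14,15,20,21,22,23,28,29,30,31): XOR of data positions = 0⊕1⊕1⊕0⊕0⊕0⊕1⊕0⊕1⊕0⊕1⊕0⊕0⊕1⊕0 = 0
p8 (pos 8,9,10,11,12,13,14,15,24,25,26,27,28,29,30,31): XOR of data positions = 0⊕1⊕1⊕0⊕0⊕0⊕1⊕1⊕1⊕0⊕0⊕0⊕0⊕1⊕0 = 0
p16 (pos 16,17,18,19,20,21,22,23,24,25,26,27,28,29,30,31): XOR of data positions = 0⊕0⊕0⊕0⊕1⊕0⊕1⊕1⊕1⊕0⊕0⊕0⊕0⊕1⊕0 = 1
Codeword: 1010011001100011000010111000010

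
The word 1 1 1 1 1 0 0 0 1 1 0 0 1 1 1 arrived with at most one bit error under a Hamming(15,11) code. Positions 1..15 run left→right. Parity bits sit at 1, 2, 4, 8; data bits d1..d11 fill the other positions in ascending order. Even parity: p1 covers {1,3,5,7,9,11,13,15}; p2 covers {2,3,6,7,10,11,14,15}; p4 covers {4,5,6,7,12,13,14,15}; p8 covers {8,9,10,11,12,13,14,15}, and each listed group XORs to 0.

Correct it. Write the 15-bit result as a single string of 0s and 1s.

111110001100101

s1 (pos 1,3,5,7,9,11,13,15): 1⊕1⊕1⊕0⊕1⊕0⊕1⊕1 = 0
s2 (pos 2,3,6,7,10,11,14,15): 1⊕1⊕0⊕0⊕1⊕0⊕1⊕1 = 1
s4 (pos 4,5,6,7,12,13,14,15): 1⊕1⊕0⊕0⊕0⊕1⊕1⊕1 = 1
s8 (pos 8,9,10,11,12,13,14,15): 0⊕1⊕1⊕0⊕0⊕1⊕1⊕1 = 1
Syndrome s8…s1 = 1110 → error at position 14.
Flip position 14: 111110001100111 → 111110001100101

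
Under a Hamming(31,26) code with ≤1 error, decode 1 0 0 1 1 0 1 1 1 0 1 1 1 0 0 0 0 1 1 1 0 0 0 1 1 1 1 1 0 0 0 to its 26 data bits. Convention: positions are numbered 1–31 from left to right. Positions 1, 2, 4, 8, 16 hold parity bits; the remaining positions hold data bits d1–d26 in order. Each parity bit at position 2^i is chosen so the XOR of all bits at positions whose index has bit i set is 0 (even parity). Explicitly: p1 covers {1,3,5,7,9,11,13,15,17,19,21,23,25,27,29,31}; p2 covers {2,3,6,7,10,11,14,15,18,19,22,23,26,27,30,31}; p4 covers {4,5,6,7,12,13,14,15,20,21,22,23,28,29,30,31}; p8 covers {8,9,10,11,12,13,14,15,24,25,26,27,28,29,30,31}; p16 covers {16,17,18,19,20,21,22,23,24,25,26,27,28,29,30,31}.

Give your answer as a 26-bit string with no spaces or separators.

s1 (pos 1,3,5,7,9,11,13,15,17,19,21,23,25,27,29,31): 1⊕0⊕1⊕1⊕1⊕1⊕1⊕0⊕0⊕1⊕0⊕0⊕1⊕1⊕0⊕0 = 1
s2 (pos 2,3,6,7,10,11,14,15,18,19,22,23,26,27,30,31): 0⊕0⊕0⊕1⊕0⊕1⊕0⊕0⊕1⊕1⊕0⊕0⊕1⊕1⊕0⊕0 = 0
s4 (pos 4,5,6,7,12,13,14,15,20,21,22,23,28,29,30,31): 1⊕1⊕0⊕1⊕1⊕1⊕0⊕0⊕1⊕0⊕0⊕0⊕1⊕0⊕0⊕0 = 1
s8 (pos 8,9,10,11,12,13,14,15,24,25,26,27,28,29,30,31): 1⊕1⊕0⊕1⊕1⊕1⊕0⊕0⊕1⊕1⊕1⊕1⊕1⊕0⊕0⊕0 = 0
s16 (pos 16,17,18,19,20,21,22,23,24,25,26,27,28,29,30,31): 0⊕0⊕1⊕1⊕1⊕0⊕0⊕0⊕1⊕1⊕1⊕1⊕1⊕0⊕0⊕0 = 0
Syndrome s16…s1 = 00101 → error at position 5.
Flip position 5: 1001101110111000011100011111000 → 1001001110111000011100011111000
Read data bits from positions 3,5,6,7,9,10,11,12,13,14,15,17,18,19,20,21,22,23,24,25,26,27,28,29,30,31: 00011011100011100011111000

00011011100011100011111000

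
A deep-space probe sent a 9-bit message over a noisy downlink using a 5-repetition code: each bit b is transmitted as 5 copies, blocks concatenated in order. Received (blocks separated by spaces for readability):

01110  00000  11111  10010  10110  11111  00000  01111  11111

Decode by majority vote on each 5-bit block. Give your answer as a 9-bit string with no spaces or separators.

101011011

Block 1 (01110): 3 ones → 1
Block 2 (00000): 0 ones → 0
Block 3 (11111): 5 ones → 1
Block 4 (10010): 2 ones → 0
Block 5 (10110): 3 ones → 1
Block 6 (11111): 5 ones → 1
Block 7 (00000): 0 ones → 0
Block 8 (01111): 4 ones → 1
Block 9 (11111): 5 ones → 1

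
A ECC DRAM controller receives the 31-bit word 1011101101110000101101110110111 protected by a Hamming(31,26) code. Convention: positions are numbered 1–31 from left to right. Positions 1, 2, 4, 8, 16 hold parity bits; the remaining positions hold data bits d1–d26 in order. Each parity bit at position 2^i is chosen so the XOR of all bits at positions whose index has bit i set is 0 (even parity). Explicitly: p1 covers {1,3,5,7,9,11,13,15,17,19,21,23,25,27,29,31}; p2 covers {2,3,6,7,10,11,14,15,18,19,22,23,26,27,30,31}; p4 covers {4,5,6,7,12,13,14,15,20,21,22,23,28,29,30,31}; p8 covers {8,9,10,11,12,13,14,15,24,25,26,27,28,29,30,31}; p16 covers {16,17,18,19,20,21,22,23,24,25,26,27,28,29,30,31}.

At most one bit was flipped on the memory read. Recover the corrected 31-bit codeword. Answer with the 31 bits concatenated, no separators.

s1 (pos 1,3,5,7,9,11,13,15,17,19,21,23,25,27,29,31): 1⊕1⊕1⊕1⊕0⊕1⊕0⊕0⊕1⊕1⊕0⊕1⊕0⊕1⊕1⊕1 = 1
s2 (pos 2,3,6,7,10,11,14,15,18,19,22,23,26,27,30,31): 0⊕1⊕0⊕1⊕1⊕1⊕0⊕0⊕0⊕1⊕1⊕1⊕1⊕1⊕1⊕1 = 1
s4 (pos 4,5,6,7,12,13,14,15,20,21,22,23,28,29,30,31): 1⊕1⊕0⊕1⊕1⊕0⊕0⊕0⊕1⊕0⊕1⊕1⊕0⊕1⊕1⊕1 = 0
s8 (pos 8,9,10,11,12,13,14,15,24,25,26,27,28,29,30,31): 1⊕0⊕1⊕1⊕1⊕0⊕0⊕0⊕1⊕0⊕1⊕1⊕0⊕1⊕1⊕1 = 0
s16 (pos 16,17,18,19,20,21,22,23,24,25,26,27,28,29,30,31): 0⊕1⊕0⊕1⊕1⊕0⊕1⊕1⊕1⊕0⊕1⊕1⊕0⊕1⊕1⊕1 = 1
Syndrome s16…s1 = 10011 → error at position 19.
Flip position 19: 1011101101110000101101110110111 → 1011101101110000100101110110111

1011101101110000100101110110111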